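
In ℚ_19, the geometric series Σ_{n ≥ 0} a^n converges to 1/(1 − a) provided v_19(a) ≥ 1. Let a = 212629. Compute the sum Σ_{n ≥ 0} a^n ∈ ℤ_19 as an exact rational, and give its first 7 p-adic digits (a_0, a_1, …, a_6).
Σ a^n = 1/(1 − a) = -1/212628;  first 7 digits = (1, 0, 0, 12, 1, 0, 11)

v_19(a) = 3 ≥ 1, so the series converges in ℤ_19 to 1/(1 − a) = 1/(1 − 212629) = -1/212628. Expand this rational in ℤ_19: compute digits iteratively via d_i = x_i mod 19, x_{i+1} = (x_i − d_i)/19. The first 7 digits are (1, 0, 0, 12, 1, 0, 11).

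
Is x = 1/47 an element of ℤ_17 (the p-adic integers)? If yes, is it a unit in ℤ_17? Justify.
x ∈ ℤ_17^× (unit); v_17(x) = 0

ℤ_17 = {x ∈ ℚ_17 : v_17(x) ≥ 0} and ℤ_17^× = {x ∈ ℤ_17 : v_17(x) = 0}. Here v_17(1/47) = v_17(num) − v_17(den) = 0; compare against these criteria.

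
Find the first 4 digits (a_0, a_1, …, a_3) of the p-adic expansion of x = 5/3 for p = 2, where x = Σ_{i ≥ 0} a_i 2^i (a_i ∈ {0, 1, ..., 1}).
(a_0, …, a_3) = (1, 1, 1, 0)

v_2(5/3) = 0 (numerator and denominator both coprime to 2), so x ∈ ℤ_2^×. Compute digits iteratively via a_i = x_i mod 2, x_{i+1} = (x_i − a_i)/2, with x_0 = x:
  x_0 = 5/3;  a_0 = 1;  x_1 = (x_0 − 1)/2 = 1/3
  x_1 = 1/3;  a_1 = 1;  x_2 = (x_1 − 1)/2 = -1/3
  x_2 = -1/3;  a_2 = 1;  x_3 = (x_2 − 1)/2 = -2/3
  x_3 = -2/3;  a_3 = 0;  x_4 = (x_3 − 0)/2 = -1/3
Digits: (1, 1, 1, 0).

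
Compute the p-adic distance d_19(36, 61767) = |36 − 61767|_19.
d_19(36, 61767) = 1/6859

Step 1 — x − y = 36 − 61767 = -61731. Step 2 — v_19(-61731) = 3 (factor: -61731 = −(19^3 · 9); the sign does not affect v_p). Step 3 — |x − y|_19 = 19^{-3} = 1/6859.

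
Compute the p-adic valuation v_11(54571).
v_11(54571) = 3

v_11(n) is the largest exponent k such that 11^k divides n. Factor out: 54571 = 11^3 · 41. (Sign doesn't affect v_p.) So v_11(54571) = 3.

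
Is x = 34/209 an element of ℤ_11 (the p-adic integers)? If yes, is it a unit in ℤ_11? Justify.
x ∉ ℤ_11 (v_11(x) = -1 < 0)

ℤ_11 = {x ∈ ℚ_11 : v_11(x) ≥ 0} and ℤ_11^× = {x ∈ ℤ_11 : v_11(x) = 0}. Here v_11(34/209) = v_11(num) − v_11(den) = -1; compare against these criteria.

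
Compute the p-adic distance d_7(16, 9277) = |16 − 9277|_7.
d_7(16, 9277) = 1/343

Step 1 — x − y = 16 − 9277 = -9261. Step 2 — v_7(-9261) = 3 (factor: -9261 = −(7^3 · 27); the sign does not affect v_p). Step 3 — |x − y|_7 = 7^{-3} = 1/343.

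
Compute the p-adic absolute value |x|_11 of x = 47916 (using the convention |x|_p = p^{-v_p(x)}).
|47916|_11 = 1/1331

Step 1 — compute v_11(x) by factoring powers of 11 out of the numerator and denominator: v_11(47916) = 3. Step 2 — apply |x|_p = p^{-v_p(x)} = 11^{-3} = 1/1331.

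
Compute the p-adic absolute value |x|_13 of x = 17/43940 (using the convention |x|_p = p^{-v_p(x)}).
|17/43940|_13 = 2197

Step 1 — compute v_13(x) by factoring powers of 13 out of the numerator and denominator: v_13(17/43940) = -3. Step 2 — apply |x|_p = p^{-v_p(x)} = 13^{3} = 2197.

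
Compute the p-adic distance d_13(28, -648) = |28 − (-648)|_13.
d_13(28, -648) = 1/169

Step 1 — x − y = 28 − (-648) = 676. Step 2 — v_13(676) = 2 (factor: 676 = (13^2 · 4); the sign does not affect v_p). Step 3 — |x − y|_13 = 13^{-2} = 1/169.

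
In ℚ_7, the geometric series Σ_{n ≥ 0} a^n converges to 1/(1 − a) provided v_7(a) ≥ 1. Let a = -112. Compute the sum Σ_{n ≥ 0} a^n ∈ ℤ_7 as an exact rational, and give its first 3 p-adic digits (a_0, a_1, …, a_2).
Σ a^n = 1/(1 − a) = 1/113;  first 3 digits = (1, 5, 1)

v_7(a) = 1 ≥ 1, so the series converges in ℤ_7 to 1/(1 − a) = 1/(1 − (-112)) = 1/113. Expand this rational in ℤ_7: compute digits iteratively via d_i = x_i mod 7, x_{i+1} = (x_i − d_i)/7. The first 3 digits are (1, 5, 1).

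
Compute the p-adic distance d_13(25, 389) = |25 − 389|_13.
d_13(25, 389) = 1/13

Step 1 — x − y = 25 − 389 = -364. Step 2 — v_13(-364) = 1 (factor: -364 = −(13^1 · 28); the sign does not affect v_p). Step 3 — |x − y|_13 = 13^{-1} = 1/13.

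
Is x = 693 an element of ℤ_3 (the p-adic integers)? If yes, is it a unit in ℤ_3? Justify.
x ∈ ℤ_3 but not a unit; v_3(x) = 2 > 0

ℤ_3 = {x ∈ ℚ_3 : v_3(x) ≥ 0} and ℤ_3^× = {x ∈ ℤ_3 : v_3(x) = 0}. Here v_3(693) = v_3(num) − v_3(den) = 2; compare against these criteria.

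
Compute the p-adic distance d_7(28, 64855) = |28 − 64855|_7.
d_7(28, 64855) = 1/2401

Step 1 — x − y = 28 − 64855 = -64827. Step 2 — v_7(-64827) = 4 (factor: -64827 = −(7^4 · 27); the sign does not affect v_p). Step 3 — |x − y|_7 = 7^{-4} = 1/2401.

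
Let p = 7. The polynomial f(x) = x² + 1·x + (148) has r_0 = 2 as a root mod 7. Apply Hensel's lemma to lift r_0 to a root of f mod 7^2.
r_1 = 30 (mod 49)

Hensel: r_{i+1} = r_i − f(r_i)·(f′(r_i))^{-1} mod 7^{i+2}, f′(x) = 2x + 1. Iterate:
  r_0 = 2 (mod 7)
  r_1 = 30 (mod 49)
Final: r = 30 satisfies f(r) ≡ 0 mod 7^2.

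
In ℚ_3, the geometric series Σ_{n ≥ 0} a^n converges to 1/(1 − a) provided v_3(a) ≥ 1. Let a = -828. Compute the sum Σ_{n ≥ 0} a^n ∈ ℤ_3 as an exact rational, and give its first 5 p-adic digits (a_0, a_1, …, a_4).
Σ a^n = 1/(1 − a) = 1/829;  first 5 digits = (1, 0, 1, 2, 2)

v_3(a) = 2 ≥ 1, so the series converges in ℤ_3 to 1/(1 − a) = 1/(1 − (-828)) = 1/829. Expand this rational in ℤ_3: compute digits iteratively via d_i = x_i mod 3, x_{i+1} = (x_i − d_i)/3. The first 5 digits are (1, 0, 1, 2, 2).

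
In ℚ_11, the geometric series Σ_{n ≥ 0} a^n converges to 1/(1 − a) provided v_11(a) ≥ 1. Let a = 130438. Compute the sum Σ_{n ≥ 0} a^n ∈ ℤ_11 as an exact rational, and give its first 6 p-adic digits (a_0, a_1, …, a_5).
Σ a^n = 1/(1 − a) = -1/130437;  first 6 digits = (1, 0, 0, 10, 8, 0)

v_11(a) = 3 ≥ 1, so the series converges in ℤ_11 to 1/(1 − a) = 1/(1 − 130438) = -1/130437. Expand this rational in ℤ_11: compute digits iteratively via d_i = x_i mod 11, x_{i+1} = (x_i − d_i)/11. The first 6 digits are (1, 0, 0, 10, 8, 0).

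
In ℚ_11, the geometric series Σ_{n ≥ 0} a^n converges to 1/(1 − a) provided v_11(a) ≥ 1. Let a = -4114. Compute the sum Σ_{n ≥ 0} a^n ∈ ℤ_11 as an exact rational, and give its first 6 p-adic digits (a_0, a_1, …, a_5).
Σ a^n = 1/(1 − a) = 1/4115;  first 6 digits = (1, 0, 10, 7, 0, 6)

v_11(a) = 2 ≥ 1, so the series converges in ℤ_11 to 1/(1 − a) = 1/(1 − (-4114)) = 1/4115. Expand this rational in ℤ_11: compute digits iteratively via d_i = x_i mod 11, x_{i+1} = (x_i − d_i)/11. The first 6 digits are (1, 0, 10, 7, 0, 6).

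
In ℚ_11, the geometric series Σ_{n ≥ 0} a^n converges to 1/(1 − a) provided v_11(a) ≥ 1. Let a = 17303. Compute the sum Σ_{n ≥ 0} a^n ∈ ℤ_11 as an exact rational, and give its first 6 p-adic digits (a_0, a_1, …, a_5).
Σ a^n = 1/(1 − a) = -1/17302;  first 6 digits = (1, 0, 0, 2, 1, 0)

v_11(a) = 3 ≥ 1, so the series converges in ℤ_11 to 1/(1 − a) = 1/(1 − 17303) = -1/17302. Expand this rational in ℤ_11: compute digits iteratively via d_i = x_i mod 11, x_{i+1} = (x_i − d_i)/11. The first 6 digits are (1, 0, 0, 2, 1, 0).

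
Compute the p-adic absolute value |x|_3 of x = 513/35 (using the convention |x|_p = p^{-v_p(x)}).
|513/35|_3 = 1/27

Step 1 — compute v_3(x) by factoring powers of 3 out of the numerator and denominator: v_3(513/35) = 3. Step 2 — apply |x|_p = p^{-v_p(x)} = 3^{-3} = 1/27.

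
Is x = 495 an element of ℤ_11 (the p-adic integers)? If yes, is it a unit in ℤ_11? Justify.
x ∈ ℤ_11 but not a unit; v_11(x) = 1 > 0

ℤ_11 = {x ∈ ℚ_11 : v_11(x) ≥ 0} and ℤ_11^× = {x ∈ ℤ_11 : v_11(x) = 0}. Here v_11(495) = v_11(num) − v_11(den) = 1; compare against these criteria.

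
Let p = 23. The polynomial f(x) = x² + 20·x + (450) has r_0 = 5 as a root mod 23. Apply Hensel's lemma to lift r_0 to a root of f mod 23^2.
r_1 = 74 (mod 529)

Hensel: r_{i+1} = r_i − f(r_i)·(f′(r_i))^{-1} mod 23^{i+2}, f′(x) = 2x + 20. Iterate:
  r_0 = 5 (mod 23)
  r_1 = 74 (mod 529)
Final: r = 74 satisfies f(r) ≡ 0 mod 23^2.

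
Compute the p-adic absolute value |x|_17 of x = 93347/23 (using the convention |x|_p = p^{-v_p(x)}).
|93347/23|_17 = 1/4913

Step 1 — compute v_17(x) by factoring powers of 17 out of the numerator and denominator: v_17(93347/23) = 3. Step 2 — apply |x|_p = p^{-v_p(x)} = 17^{-3} = 1/4913.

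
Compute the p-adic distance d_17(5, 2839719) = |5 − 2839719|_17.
d_17(5, 2839719) = 1/1419857

Step 1 — x − y = 5 − 2839719 = -2839714. Step 2 — v_17(-2839714) = 5 (factor: -2839714 = −(17^5 · 2); the sign does not affect v_p). Step 3 — |x − y|_17 = 17^{-5} = 1/1419857.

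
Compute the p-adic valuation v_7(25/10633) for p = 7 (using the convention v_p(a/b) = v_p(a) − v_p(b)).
v_7(25/10633) = -3

Factor powers of 7 from the numerator and denominator of the reduced fraction: 25 = 7^0 · 25 and 10633 = 7^3 · 31. Apply v_p(a/b) = v_p(a) − v_p(b): v_7(25/10633) = 0 − 3 = -3.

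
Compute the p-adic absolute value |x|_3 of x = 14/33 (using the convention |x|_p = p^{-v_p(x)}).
|14/33|_3 = 3

Step 1 — compute v_3(x) by factoring powers of 3 out of the numerator and denominator: v_3(14/33) = -1. Step 2 — apply |x|_p = p^{-v_p(x)} = 3^{1} = 3.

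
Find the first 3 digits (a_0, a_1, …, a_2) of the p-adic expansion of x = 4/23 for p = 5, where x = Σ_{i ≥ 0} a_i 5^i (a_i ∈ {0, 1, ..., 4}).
(a_0, …, a_2) = (3, 4, 3)

v_5(4/23) = 0 (numerator and denominator both coprime to 5), so x ∈ ℤ_5^×. Compute digits iteratively via a_i = x_i mod 5, x_{i+1} = (x_i − a_i)/5, with x_0 = x:
  x_0 = 4/23;  a_0 = 3;  x_1 = (x_0 − 3)/5 = -13/23
  x_1 = -13/23;  a_1 = 4;  x_2 = (x_1 − 4)/5 = -21/23
  x_2 = -21/23;  a_2 = 3;  x_3 = (x_2 − 3)/5 = -18/23
Digits: (3, 4, 3).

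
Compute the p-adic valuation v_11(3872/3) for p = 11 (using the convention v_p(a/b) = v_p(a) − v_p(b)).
v_11(3872/3) = 2

Factor powers of 11 from the numerator and denominator of the reduced fraction: 3872 = 11^2 · 32 and 3 = 11^0 · 3. Apply v_p(a/b) = v_p(a) − v_p(b): v_11(3872/3) = 2 − 0 = 2.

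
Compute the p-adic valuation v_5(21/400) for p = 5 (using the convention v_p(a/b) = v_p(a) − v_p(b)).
v_5(21/400) = -2

Factor powers of 5 from the numerator and denominator of the reduced fraction: 21 = 5^0 · 21 and 400 = 5^2 · 16. Apply v_p(a/b) = v_p(a) − v_p(b): v_5(21/400) = 0 − 2 = -2.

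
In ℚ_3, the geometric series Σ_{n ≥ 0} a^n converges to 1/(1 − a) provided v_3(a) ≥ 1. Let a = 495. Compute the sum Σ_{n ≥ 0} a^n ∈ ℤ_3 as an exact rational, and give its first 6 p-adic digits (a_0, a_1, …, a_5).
Σ a^n = 1/(1 − a) = -1/494;  first 6 digits = (1, 0, 1, 0, 1, 2)

v_3(a) = 2 ≥ 1, so the series converges in ℤ_3 to 1/(1 − a) = 1/(1 − 495) = -1/494. Expand this rational in ℤ_3: compute digits iteratively via d_i = x_i mod 3, x_{i+1} = (x_i − d_i)/3. The first 6 digits are (1, 0, 1, 0, 1, 2).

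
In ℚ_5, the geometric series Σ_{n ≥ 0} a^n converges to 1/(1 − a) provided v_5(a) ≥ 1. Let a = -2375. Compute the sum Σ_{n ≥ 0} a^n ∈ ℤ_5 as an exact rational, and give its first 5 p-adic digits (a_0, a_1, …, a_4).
Σ a^n = 1/(1 − a) = 1/2376;  first 5 digits = (1, 0, 0, 1, 1)

v_5(a) = 3 ≥ 1, so the series converges in ℤ_5 to 1/(1 − a) = 1/(1 − (-2375)) = 1/2376. Expand this rational in ℤ_5: compute digits iteratively via d_i = x_i mod 5, x_{i+1} = (x_i − d_i)/5. The first 5 digits are (1, 0, 0, 1, 1).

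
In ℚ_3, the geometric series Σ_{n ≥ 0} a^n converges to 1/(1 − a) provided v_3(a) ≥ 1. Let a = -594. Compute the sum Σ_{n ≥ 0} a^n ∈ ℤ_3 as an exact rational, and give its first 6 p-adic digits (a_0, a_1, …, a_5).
Σ a^n = 1/(1 − a) = 1/595;  first 6 digits = (1, 0, 0, 2, 1, 0)

v_3(a) = 3 ≥ 1, so the series converges in ℤ_3 to 1/(1 − a) = 1/(1 − (-594)) = 1/595. Expand this rational in ℤ_3: compute digits iteratively via d_i = x_i mod 3, x_{i+1} = (x_i − d_i)/3. The first 6 digits are (1, 0, 0, 2, 1, 0).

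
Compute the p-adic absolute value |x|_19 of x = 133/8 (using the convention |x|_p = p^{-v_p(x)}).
|133/8|_19 = 1/19

Step 1 — compute v_19(x) by factoring powers of 19 out of the numerator and denominator: v_19(133/8) = 1. Step 2 — apply |x|_p = p^{-v_p(x)} = 19^{-1} = 1/19.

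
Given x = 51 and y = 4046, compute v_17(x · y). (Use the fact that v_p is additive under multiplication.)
v_17(206346) = 3

v_p(x) = 1 (factor: 51 = 17^1 · 3); v_p(y) = 2 (factor: 4046 = 17^2 · 14). Additivity: v_p(xy) = v_p(x) + v_p(y) = 1 + 2 = 3. (Direct check: xy = 206346 = 17^3 · (42).)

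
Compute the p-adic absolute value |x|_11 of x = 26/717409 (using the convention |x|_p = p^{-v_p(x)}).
|26/717409|_11 = 14641

Step 1 — compute v_11(x) by factoring powers of 11 out of the numerator and denominator: v_11(26/717409) = -4. Step 2 — apply |x|_p = p^{-v_p(x)} = 11^{4} = 14641.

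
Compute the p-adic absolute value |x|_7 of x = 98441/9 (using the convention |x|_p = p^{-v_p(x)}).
|98441/9|_7 = 1/2401

Step 1 — compute v_7(x) by factoring powers of 7 out of the numerator and denominator: v_7(98441/9) = 4. Step 2 — apply |x|_p = p^{-v_p(x)} = 7^{-4} = 1/2401.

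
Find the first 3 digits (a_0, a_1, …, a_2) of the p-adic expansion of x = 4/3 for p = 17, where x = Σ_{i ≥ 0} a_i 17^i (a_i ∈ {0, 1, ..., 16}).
(a_0, …, a_2) = (7, 11, 5)

v_17(4/3) = 0 (numerator and denominator both coprime to 17), so x ∈ ℤ_17^×. Compute digits iteratively via a_i = x_i mod 17, x_{i+1} = (x_i − a_i)/17, with x_0 = x:
  x_0 = 4/3;  a_0 = 7;  x_1 = (x_0 − 7)/17 = -1/3
  x_1 = -1/3;  a_1 = 11;  x_2 = (x_1 − 11)/17 = -2/3
  x_2 = -2/3;  a_2 = 5;  x_3 = (x_2 − 5)/17 = -1/3
Digits: (7, 11, 5).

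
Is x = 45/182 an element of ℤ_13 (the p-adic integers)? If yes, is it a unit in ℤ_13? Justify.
x ∉ ℤ_13 (v_13(x) = -1 < 0)

ℤ_13 = {x ∈ ℚ_13 : v_13(x) ≥ 0} and ℤ_13^× = {x ∈ ℤ_13 : v_13(x) = 0}. Here v_13(45/182) = v_13(num) − v_13(den) = -1; compare against these criteria.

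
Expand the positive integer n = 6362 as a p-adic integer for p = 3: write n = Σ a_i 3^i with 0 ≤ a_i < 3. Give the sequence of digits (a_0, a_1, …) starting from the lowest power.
(a_0, a_1, …) = (2, 2, 1, 1, 0, 2, 2, 2)

Repeated division by 3 gives the digits low-to-high: 6362 = 2 + 2·3^1 + 1·3^2 + 1·3^3 + 2·3^5 + 2·3^6 + 2·3^7. Digit sequence: (2, 2, 1, 1, 0, 2, 2, 2).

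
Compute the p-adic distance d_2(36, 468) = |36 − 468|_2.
d_2(36, 468) = 1/16

Step 1 — x − y = 36 − 468 = -432. Step 2 — v_2(-432) = 4 (factor: -432 = −(2^4 · 27); the sign does not affect v_p). Step 3 — |x − y|_2 = 2^{-4} = 1/16.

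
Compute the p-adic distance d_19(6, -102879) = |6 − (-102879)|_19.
d_19(6, -102879) = 1/6859

Step 1 — x − y = 6 − (-102879) = 102885. Step 2 — v_19(102885) = 3 (factor: 102885 = (19^3 · 15); the sign does not affect v_p). Step 3 — |x − y|_19 = 19^{-3} = 1/6859.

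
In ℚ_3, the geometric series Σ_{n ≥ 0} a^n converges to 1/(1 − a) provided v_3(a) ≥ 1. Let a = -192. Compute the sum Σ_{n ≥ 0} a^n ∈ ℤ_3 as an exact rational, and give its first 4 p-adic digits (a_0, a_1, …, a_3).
Σ a^n = 1/(1 − a) = 1/193;  first 4 digits = (1, 2, 0, 1)

v_3(a) = 1 ≥ 1, so the series converges in ℤ_3 to 1/(1 − a) = 1/(1 − (-192)) = 1/193. Expand this rational in ℤ_3: compute digits iteratively via d_i = x_i mod 3, x_{i+1} = (x_i − d_i)/3. The first 4 digits are (1, 2, 0, 1).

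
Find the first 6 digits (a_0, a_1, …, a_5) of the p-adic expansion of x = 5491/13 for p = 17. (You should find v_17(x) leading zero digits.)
(a_0, …, a_5) = (0, 0, 8, 14, 7, 10)

v_17(5491/13) = 2, so a_0 = ... = a_1 = 0. Factor out: x = 17^2 · u with u = 19/13 a unit in ℤ_17. Expand u iteratively via a_{v+i} = u_i mod 17, u_{i+1} = (u_i − a_{v+i})/17:
  u_0 = 19/13;  a_2 = 8;  u_1 = (u_0 − 8)/17 = -5/13
  u_1 = -5/13;  a_3 = 14;  u_2 = (u_1 − 14)/17 = -11/13
  u_2 = -11/13;  a_4 = 7;  u_3 = (u_2 − 7)/17 = -6/13
  u_3 = -6/13;  a_5 = 10;  u_4 = (u_3 − 10)/17 = -8/13
Digits: (0, 0, 8, 14, 7, 10).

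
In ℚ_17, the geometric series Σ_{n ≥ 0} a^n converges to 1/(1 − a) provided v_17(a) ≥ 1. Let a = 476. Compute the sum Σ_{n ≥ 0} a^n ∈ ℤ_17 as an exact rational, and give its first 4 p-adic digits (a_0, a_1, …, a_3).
Σ a^n = 1/(1 − a) = -1/475;  first 4 digits = (1, 11, 3, 0)

v_17(a) = 1 ≥ 1, so the series converges in ℤ_17 to 1/(1 − a) = 1/(1 − 476) = -1/475. Expand this rational in ℤ_17: compute digits iteratively via d_i = x_i mod 17, x_{i+1} = (x_i − d_i)/17. The first 4 digits are (1, 11, 3, 0).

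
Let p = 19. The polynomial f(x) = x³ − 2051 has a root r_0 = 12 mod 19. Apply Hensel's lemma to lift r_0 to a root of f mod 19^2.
r_1 = 164 (mod 361)

Hensel: r_{i+1} = r_i − f(r_i)/f′(r_i) mod 19^{i+2}, where f′(x) = 3x². Iterate:
  r_0 = 12 (mod 19)
  r_1 = 164 (mod 361)
Final: r = 164 with f(r) ≡ 0 mod 19^2.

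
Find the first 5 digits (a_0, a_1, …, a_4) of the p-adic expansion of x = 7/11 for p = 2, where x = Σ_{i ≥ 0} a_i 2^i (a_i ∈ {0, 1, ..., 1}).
(a_0, …, a_4) = (1, 0, 1, 0, 1)

v_2(7/11) = 0 (numerator and denominator both coprime to 2), so x ∈ ℤ_2^×. Compute digits iteratively via a_i = x_i mod 2, x_{i+1} = (x_i − a_i)/2, with x_0 = x:
  x_0 = 7/11;  a_0 = 1;  x_1 = (x_0 − 1)/2 = -2/11
  x_1 = -2/11;  a_1 = 0;  x_2 = (x_1 − 0)/2 = -1/11
  x_2 = -1/11;  a_2 = 1;  x_3 = (x_2 − 1)/2 = -6/11
  x_3 = -6/11;  a_3 = 0;  x_4 = (x_3 − 0)/2 = -3/11
  x_4 = -3/11;  a_4 = 1;  x_5 = (x_4 − 1)/2 = -7/11
Digits: (1, 0, 1, 0, 1).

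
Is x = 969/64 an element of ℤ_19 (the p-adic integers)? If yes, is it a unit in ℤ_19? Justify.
x ∈ ℤ_19 but not a unit; v_19(x) = 1 > 0

ℤ_19 = {x ∈ ℚ_19 : v_19(x) ≥ 0} and ℤ_19^× = {x ∈ ℤ_19 : v_19(x) = 0}. Here v_19(969/64) = v_19(num) − v_19(den) = 1; compare against these criteria.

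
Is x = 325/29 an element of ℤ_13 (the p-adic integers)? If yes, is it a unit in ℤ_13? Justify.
x ∈ ℤ_13 but not a unit; v_13(x) = 1 > 0

ℤ_13 = {x ∈ ℚ_13 : v_13(x) ≥ 0} and ℤ_13^× = {x ∈ ℤ_13 : v_13(x) = 0}. Here v_13(325/29) = v_13(num) − v_13(den) = 1; compare against these criteria.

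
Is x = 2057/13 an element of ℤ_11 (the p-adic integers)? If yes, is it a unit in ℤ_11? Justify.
x ∈ ℤ_11 but not a unit; v_11(x) = 2 > 0

ℤ_11 = {x ∈ ℚ_11 : v_11(x) ≥ 0} and ℤ_11^× = {x ∈ ℤ_11 : v_11(x) = 0}. Here v_11(2057/13) = v_11(num) − v_11(den) = 2; compare against these criteria.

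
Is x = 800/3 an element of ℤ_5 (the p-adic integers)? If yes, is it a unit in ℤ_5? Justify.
x ∈ ℤ_5 but not a unit; v_5(x) = 2 > 0

ℤ_5 = {x ∈ ℚ_5 : v_5(x) ≥ 0} and ℤ_5^× = {x ∈ ℤ_5 : v_5(x) = 0}. Here v_5(800/3) = v_5(num) − v_5(den) = 2; compare against these criteria.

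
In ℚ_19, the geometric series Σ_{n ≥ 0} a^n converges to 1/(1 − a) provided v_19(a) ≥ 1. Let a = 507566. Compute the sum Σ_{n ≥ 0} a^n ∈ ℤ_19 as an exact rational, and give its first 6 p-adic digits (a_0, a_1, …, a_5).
Σ a^n = 1/(1 − a) = -1/507565;  first 6 digits = (1, 0, 0, 17, 3, 0)

v_19(a) = 3 ≥ 1, so the series converges in ℤ_19 to 1/(1 − a) = 1/(1 − 507566) = -1/507565. Expand this rational in ℤ_19: compute digits iteratively via d_i = x_i mod 19, x_{i+1} = (x_i − d_i)/19. The first 6 digits are (1, 0, 0, 17, 3, 0).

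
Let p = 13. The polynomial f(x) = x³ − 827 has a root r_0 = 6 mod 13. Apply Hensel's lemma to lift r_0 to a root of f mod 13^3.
r_2 = 1384 (mod 2197)

Hensel: r_{i+1} = r_i − f(r_i)/f′(r_i) mod 13^{i+2}, where f′(x) = 3x². Iterate:
  r_0 = 6 (mod 13)
  r_1 = 32 (mod 169)
  r_2 = 1384 (mod 2197)
Final: r = 1384 with f(r) ≡ 0 mod 13^3.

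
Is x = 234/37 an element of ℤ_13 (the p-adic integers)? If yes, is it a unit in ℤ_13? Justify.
x ∈ ℤ_13 but not a unit; v_13(x) = 1 > 0

ℤ_13 = {x ∈ ℚ_13 : v_13(x) ≥ 0} and ℤ_13^× = {x ∈ ℤ_13 : v_13(x) = 0}. Here v_13(234/37) = v_13(num) − v_13(den) = 1; compare against these criteria.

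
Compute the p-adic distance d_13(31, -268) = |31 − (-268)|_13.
d_13(31, -268) = 1/13

Step 1 — x − y = 31 − (-268) = 299. Step 2 — v_13(299) = 1 (factor: 299 = (13^1 · 23); the sign does not affect v_p). Step 3 — |x − y|_13 = 13^{-1} = 1/13.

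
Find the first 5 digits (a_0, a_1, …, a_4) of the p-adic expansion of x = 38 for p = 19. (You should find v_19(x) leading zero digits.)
(a_0, …, a_4) = (0, 2, 0, 0, 0)

v_19(38) = 1, so a_0 = ... = a_0 = 0. Factor out: x = 19^1 · u with u = 2 a unit in ℤ_19. Expand u iteratively via a_{v+i} = u_i mod 19, u_{i+1} = (u_i − a_{v+i})/19:
  u_0 = 2;  a_1 = 2;  u_1 = (u_0 − 2)/19 = 0
  u_1 = 0;  a_2 = 0;  u_2 = (u_1 − 0)/19 = 0
  u_2 = 0;  a_3 = 0;  u_3 = (u_2 − 0)/19 = 0
  u_3 = 0;  a_4 = 0;  u_4 = (u_3 − 0)/19 = 0
Digits: (0, 2, 0, 0, 0).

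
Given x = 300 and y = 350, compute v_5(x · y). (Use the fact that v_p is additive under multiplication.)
v_5(105000) = 4

v_p(x) = 2 (factor: 300 = 5^2 · 12); v_p(y) = 2 (factor: 350 = 5^2 · 14). Additivity: v_p(xy) = v_p(x) + v_p(y) = 2 + 2 = 4. (Direct check: xy = 105000 = 5^4 · (168).)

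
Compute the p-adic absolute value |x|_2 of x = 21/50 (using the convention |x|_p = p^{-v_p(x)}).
|21/50|_2 = 2

Step 1 — compute v_2(x) by factoring powers of 2 out of the numerator and denominator: v_2(21/50) = -1. Step 2 — apply |x|_p = p^{-v_p(x)} = 2^{1} = 2.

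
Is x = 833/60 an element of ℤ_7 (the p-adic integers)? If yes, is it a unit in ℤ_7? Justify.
x ∈ ℤ_7 but not a unit; v_7(x) = 2 > 0

ℤ_7 = {x ∈ ℚ_7 : v_7(x) ≥ 0} and ℤ_7^× = {x ∈ ℤ_7 : v_7(x) = 0}. Here v_7(833/60) = v_7(num) − v_7(den) = 2; compare against these criteria.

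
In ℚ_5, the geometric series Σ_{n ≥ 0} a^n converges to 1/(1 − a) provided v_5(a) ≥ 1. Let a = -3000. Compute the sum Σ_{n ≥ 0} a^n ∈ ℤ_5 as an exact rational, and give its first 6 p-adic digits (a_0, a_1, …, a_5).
Σ a^n = 1/(1 − a) = 1/3001;  first 6 digits = (1, 0, 0, 1, 0, 4)

v_5(a) = 3 ≥ 1, so the series converges in ℤ_5 to 1/(1 − a) = 1/(1 − (-3000)) = 1/3001. Expand this rational in ℤ_5: compute digits iteratively via d_i = x_i mod 5, x_{i+1} = (x_i − d_i)/5. The first 6 digits are (1, 0, 0, 1, 0, 4).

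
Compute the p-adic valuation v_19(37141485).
v_19(37141485) = 5

v_19(n) is the largest exponent k such that 19^k divides n. Factor out: 37141485 = 19^5 · 15. (Sign doesn't affect v_p.) So v_19(37141485) = 5.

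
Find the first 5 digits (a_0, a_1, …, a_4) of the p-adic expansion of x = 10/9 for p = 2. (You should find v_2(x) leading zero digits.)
(a_0, …, a_4) = (0, 1, 0, 1, 1)

v_2(10/9) = 1, so a_0 = ... = a_0 = 0. Factor out: x = 2^1 · u with u = 5/9 a unit in ℤ_2. Expand u iteratively via a_{v+i} = u_i mod 2, u_{i+1} = (u_i − a_{v+i})/2:
  u_0 = 5/9;  a_1 = 1;  u_1 = (u_0 − 1)/2 = -2/9
  u_1 = -2/9;  a_2 = 0;  u_2 = (u_1 − 0)/2 = -1/9
  u_2 = -1/9;  a_3 = 1;  u_3 = (u_2 − 1)/2 = -5/9
  u_3 = -5/9;  a_4 = 1;  u_4 = (u_3 − 1)/2 = -7/9
Digits: (0, 1, 0, 1, 1).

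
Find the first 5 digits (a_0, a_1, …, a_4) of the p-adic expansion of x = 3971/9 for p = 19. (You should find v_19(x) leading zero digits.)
(a_0, …, a_4) = (0, 0, 16, 14, 14)

v_19(3971/9) = 2, so a_0 = ... = a_1 = 0. Factor out: x = 19^2 · u with u = 11/9 a unit in ℤ_19. Expand u iteratively via a_{v+i} = u_i mod 19, u_{i+1} = (u_i − a_{v+i})/19:
  u_0 = 11/9;  a_2 = 16;  u_1 = (u_0 − 16)/19 = -7/9
  u_1 = -7/9;  a_3 = 14;  u_2 = (u_1 − 14)/19 = -7/9
  u_2 = -7/9;  a_4 = 14;  u_3 = (u_2 − 14)/19 = -7/9
Digits: (0, 0, 16, 14, 14).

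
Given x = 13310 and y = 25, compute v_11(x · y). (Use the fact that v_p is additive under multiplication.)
v_11(332750) = 3

v_p(x) = 3 (factor: 13310 = 11^3 · 10); v_p(y) = 0 (factor: 25 = 11^0 · 25). Additivity: v_p(xy) = v_p(x) + v_p(y) = 3 + 0 = 3. (Direct check: xy = 332750 = 11^3 · (250).)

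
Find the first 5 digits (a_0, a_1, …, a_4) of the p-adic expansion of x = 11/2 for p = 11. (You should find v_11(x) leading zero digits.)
(a_0, …, a_4) = (0, 6, 5, 5, 5)

v_11(11/2) = 1, so a_0 = ... = a_0 = 0. Factor out: x = 11^1 · u with u = 1/2 a unit in ℤ_11. Expand u iteratively via a_{v+i} = u_i mod 11, u_{i+1} = (u_i − a_{v+i})/11:
  u_0 = 1/2;  a_1 = 6;  u_1 = (u_0 − 6)/11 = -1/2
  u_1 = -1/2;  a_2 = 5;  u_2 = (u_1 − 5)/11 = -1/2
  u_2 = -1/2;  a_3 = 5;  u_3 = (u_2 − 5)/11 = -1/2
  u_3 = -1/2;  a_4 = 5;  u_4 = (u_3 − 5)/11 = -1/2
Digits: (0, 6, 5, 5, 5).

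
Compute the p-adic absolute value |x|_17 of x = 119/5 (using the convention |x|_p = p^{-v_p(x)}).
|119/5|_17 = 1/17

Step 1 — compute v_17(x) by factoring powers of 17 out of the numerator and denominator: v_17(119/5) = 1. Step 2 — apply |x|_p = p^{-v_p(x)} = 17^{-1} = 1/17.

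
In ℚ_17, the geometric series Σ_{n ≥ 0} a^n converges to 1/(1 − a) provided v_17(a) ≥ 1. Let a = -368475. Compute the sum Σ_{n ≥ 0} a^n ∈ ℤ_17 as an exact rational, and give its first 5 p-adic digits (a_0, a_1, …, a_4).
Σ a^n = 1/(1 − a) = 1/368476;  first 5 digits = (1, 0, 0, 10, 12)

v_17(a) = 3 ≥ 1, so the series converges in ℤ_17 to 1/(1 − a) = 1/(1 − (-368475)) = 1/368476. Expand this rational in ℤ_17: compute digits iteratively via d_i = x_i mod 17, x_{i+1} = (x_i − d_i)/17. The first 5 digits are (1, 0, 0, 10, 12).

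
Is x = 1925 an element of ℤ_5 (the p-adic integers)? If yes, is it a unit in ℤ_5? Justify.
x ∈ ℤ_5 but not a unit; v_5(x) = 2 > 0

ℤ_5 = {x ∈ ℚ_5 : v_5(x) ≥ 0} and ℤ_5^× = {x ∈ ℤ_5 : v_5(x) = 0}. Here v_5(1925) = v_5(num) − v_5(den) = 2; compare against these criteria.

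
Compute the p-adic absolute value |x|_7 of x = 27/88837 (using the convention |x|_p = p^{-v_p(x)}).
|27/88837|_7 = 2401

Step 1 — compute v_7(x) by factoring powers of 7 out of the numerator and denominator: v_7(27/88837) = -4. Step 2 — apply |x|_p = p^{-v_p(x)} = 7^{4} = 2401.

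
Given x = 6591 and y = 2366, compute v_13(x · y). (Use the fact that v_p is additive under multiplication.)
v_13(15594306) = 5

v_p(x) = 3 (factor: 6591 = 13^3 · 3); v_p(y) = 2 (factor: 2366 = 13^2 · 14). Additivity: v_p(xy) = v_p(x) + v_p(y) = 3 + 2 = 5. (Direct check: xy = 15594306 = 13^5 · (42).)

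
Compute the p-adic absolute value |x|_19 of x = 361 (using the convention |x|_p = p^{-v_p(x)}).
|361|_19 = 1/361

Step 1 — compute v_19(x) by factoring powers of 19 out of the numerator and denominator: v_19(361) = 2. Step 2 — apply |x|_p = p^{-v_p(x)} = 19^{-2} = 1/361.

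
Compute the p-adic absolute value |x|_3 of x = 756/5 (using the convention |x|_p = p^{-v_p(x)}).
|756/5|_3 = 1/27

Step 1 — compute v_3(x) by factoring powers of 3 out of the numerator and denominator: v_3(756/5) = 3. Step 2 — apply |x|_p = p^{-v_p(x)} = 3^{-3} = 1/27.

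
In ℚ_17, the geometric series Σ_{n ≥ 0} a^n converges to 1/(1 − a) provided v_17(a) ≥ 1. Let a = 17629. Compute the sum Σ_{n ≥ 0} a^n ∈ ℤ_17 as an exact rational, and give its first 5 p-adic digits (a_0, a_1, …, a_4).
Σ a^n = 1/(1 − a) = -1/17628;  first 5 digits = (1, 0, 10, 3, 15)

v_17(a) = 2 ≥ 1, so the series converges in ℤ_17 to 1/(1 − a) = 1/(1 − 17629) = -1/17628. Expand this rational in ℤ_17: compute digits iteratively via d_i = x_i mod 17, x_{i+1} = (x_i − d_i)/17. The first 5 digits are (1, 0, 10, 3, 15).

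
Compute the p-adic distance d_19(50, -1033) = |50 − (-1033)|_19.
d_19(50, -1033) = 1/361

Step 1 — x − y = 50 − (-1033) = 1083. Step 2 — v_19(1083) = 2 (factor: 1083 = (19^2 · 3); the sign does not affect v_p). Step 3 — |x − y|_19 = 19^{-2} = 1/361.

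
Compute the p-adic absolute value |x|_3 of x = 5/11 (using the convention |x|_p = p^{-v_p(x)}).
|5/11|_3 = 1

Step 1 — compute v_3(x) by factoring powers of 3 out of the numerator and denominator: v_3(5/11) = 0. Step 2 — apply |x|_p = p^{-v_p(x)} = 3^{0} = 1.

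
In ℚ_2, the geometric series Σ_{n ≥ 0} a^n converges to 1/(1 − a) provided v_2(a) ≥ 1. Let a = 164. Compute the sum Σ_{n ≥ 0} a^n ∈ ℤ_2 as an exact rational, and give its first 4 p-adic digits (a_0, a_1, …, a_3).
Σ a^n = 1/(1 − a) = -1/163;  first 4 digits = (1, 0, 1, 0)

v_2(a) = 2 ≥ 1, so the series converges in ℤ_2 to 1/(1 − a) = 1/(1 − 164) = -1/163. Expand this rational in ℤ_2: compute digits iteratively via d_i = x_i mod 2, x_{i+1} = (x_i − d_i)/2. The first 4 digits are (1, 0, 1, 0).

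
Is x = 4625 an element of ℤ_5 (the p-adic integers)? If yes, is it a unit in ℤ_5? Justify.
x ∈ ℤ_5 but not a unit; v_5(x) = 3 > 0

ℤ_5 = {x ∈ ℚ_5 : v_5(x) ≥ 0} and ℤ_5^× = {x ∈ ℤ_5 : v_5(x) = 0}. Here v_5(4625) = v_5(num) − v_5(den) = 3; compare against these criteria.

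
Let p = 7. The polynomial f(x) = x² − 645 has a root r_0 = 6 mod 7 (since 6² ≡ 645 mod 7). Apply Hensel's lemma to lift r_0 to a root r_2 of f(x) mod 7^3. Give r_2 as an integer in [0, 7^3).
r_2 = 69 (mod 343)

Hensel's recurrence: r_{i+1} = r_i − f(r_i)·(f′(r_i))^{-1} mod 7^{i+2}, with f′(x) = 2x. Iterate:
  r_0 = 6 (mod 7)
  r_1 = 20 (mod 49)
  r_2 = 69 (mod 343)
Final: r_2 = 69, and one checks f(r_2) ≡ 0 mod 7^3.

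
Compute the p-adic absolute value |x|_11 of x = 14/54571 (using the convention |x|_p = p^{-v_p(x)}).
|14/54571|_11 = 1331

Step 1 — compute v_11(x) by factoring powers of 11 out of the numerator and denominator: v_11(14/54571) = -3. Step 2 — apply |x|_p = p^{-v_p(x)} = 11^{3} = 1331.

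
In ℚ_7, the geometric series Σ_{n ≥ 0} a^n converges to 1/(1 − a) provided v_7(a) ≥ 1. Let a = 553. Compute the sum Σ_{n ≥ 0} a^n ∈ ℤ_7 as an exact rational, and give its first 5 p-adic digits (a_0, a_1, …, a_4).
Σ a^n = 1/(1 − a) = -1/552;  first 5 digits = (1, 2, 1, 5, 3)

v_7(a) = 1 ≥ 1, so the series converges in ℤ_7 to 1/(1 − a) = 1/(1 − 553) = -1/552. Expand this rational in ℤ_7: compute digits iteratively via d_i = x_i mod 7, x_{i+1} = (x_i − d_i)/7. The first 5 digits are (1, 2, 1, 5, 3).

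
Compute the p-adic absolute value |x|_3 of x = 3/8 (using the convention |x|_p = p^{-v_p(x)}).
|3/8|_3 = 1/3

Step 1 — compute v_3(x) by factoring powers of 3 out of the numerator and denominator: v_3(3/8) = 1. Step 2 — apply |x|_p = p^{-v_p(x)} = 3^{-1} = 1/3.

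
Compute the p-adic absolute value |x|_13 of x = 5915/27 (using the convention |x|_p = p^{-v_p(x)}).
|5915/27|_13 = 1/169

Step 1 — compute v_13(x) by factoring powers of 13 out of the numerator and denominator: v_13(5915/27) = 2. Step 2 — apply |x|_p = p^{-v_p(x)} = 13^{-2} = 1/169.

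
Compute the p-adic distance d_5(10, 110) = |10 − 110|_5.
d_5(10, 110) = 1/25

Step 1 — x − y = 10 − 110 = -100. Step 2 — v_5(-100) = 2 (factor: -100 = −(5^2 · 4); the sign does not affect v_p). Step 3 — |x − y|_5 = 5^{-2} = 1/25.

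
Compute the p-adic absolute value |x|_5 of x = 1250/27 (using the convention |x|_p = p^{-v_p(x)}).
|1250/27|_5 = 1/625

Step 1 — compute v_5(x) by factoring powers of 5 out of the numerator and denominator: v_5(1250/27) = 4. Step 2 — apply |x|_p = p^{-v_p(x)} = 5^{-4} = 1/625.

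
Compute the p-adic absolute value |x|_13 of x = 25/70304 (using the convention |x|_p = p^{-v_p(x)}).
|25/70304|_13 = 2197

Step 1 — compute v_13(x) by factoring powers of 13 out of the numerator and denominator: v_13(25/70304) = -3. Step 2 — apply |x|_p = p^{-v_p(x)} = 13^{3} = 2197.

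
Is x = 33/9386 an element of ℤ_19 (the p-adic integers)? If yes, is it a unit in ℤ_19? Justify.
x ∉ ℤ_19 (v_19(x) = -2 < 0)

ℤ_19 = {x ∈ ℚ_19 : v_19(x) ≥ 0} and ℤ_19^× = {x ∈ ℤ_19 : v_19(x) = 0}. Here v_19(33/9386) = v_19(num) − v_19(den) = -2; compare against these criteria.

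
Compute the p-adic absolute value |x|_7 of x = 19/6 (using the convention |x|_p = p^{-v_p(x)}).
|19/6|_7 = 1

Step 1 — compute v_7(x) by factoring powers of 7 out of the numerator and denominator: v_7(19/6) = 0. Step 2 — apply |x|_p = p^{-v_p(x)} = 7^{0} = 1.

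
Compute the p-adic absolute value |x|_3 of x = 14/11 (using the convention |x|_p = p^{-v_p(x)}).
|14/11|_3 = 1

Step 1 — compute v_3(x) by factoring powers of 3 out of the numerator and denominator: v_3(14/11) = 0. Step 2 — apply |x|_p = p^{-v_p(x)} = 3^{0} = 1.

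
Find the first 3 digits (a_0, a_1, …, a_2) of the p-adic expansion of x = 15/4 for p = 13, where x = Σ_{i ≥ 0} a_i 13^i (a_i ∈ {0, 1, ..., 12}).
(a_0, …, a_2) = (7, 3, 3)

v_13(15/4) = 0 (numerator and denominator both coprime to 13), so x ∈ ℤ_13^×. Compute digits iteratively via a_i = x_i mod 13, x_{i+1} = (x_i − a_i)/13, with x_0 = x:
  x_0 = 15/4;  a_0 = 7;  x_1 = (x_0 − 7)/13 = -1/4
  x_1 = -1/4;  a_1 = 3;  x_2 = (x_1 − 3)/13 = -1/4
  x_2 = -1/4;  a_2 = 3;  x_3 = (x_2 − 3)/13 = -1/4
Digits: (7, 3, 3).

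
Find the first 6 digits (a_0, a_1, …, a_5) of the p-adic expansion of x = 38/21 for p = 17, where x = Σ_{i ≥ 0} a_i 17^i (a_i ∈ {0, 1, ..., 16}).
(a_0, …, a_5) = (1, 13, 13, 0, 4, 3)

v_17(38/21) = 0 (numerator and denominator both coprime to 17), so x ∈ ℤ_17^×. Compute digits iteratively via a_i = x_i mod 17, x_{i+1} = (x_i − a_i)/17, with x_0 = x:
  x_0 = 38/21;  a_0 = 1;  x_1 = (x_0 − 1)/17 = 1/21
  x_1 = 1/21;  a_1 = 13;  x_2 = (x_1 − 13)/17 = -16/21
  x_2 = -16/21;  a_2 = 13;  x_3 = (x_2 − 13)/17 = -17/21
  x_3 = -17/21;  a_3 = 0;  x_4 = (x_3 − 0)/17 = -1/21
  x_4 = -1/21;  a_4 = 4;  x_5 = (x_4 − 4)/17 = -5/21
  x_5 = -5/21;  a_5 = 3;  x_6 = (x_5 − 3)/17 = -4/21
Digits: (1, 13, 13, 0, 4, 3).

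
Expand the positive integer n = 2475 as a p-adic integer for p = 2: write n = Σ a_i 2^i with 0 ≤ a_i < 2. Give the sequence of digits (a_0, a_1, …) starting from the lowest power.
(a_0, a_1, …) = (1, 1, 0, 1, 0, 1, 0, 1, 1, 0, 0, 1)

Repeated division by 2 gives the digits low-to-high: 2475 = 1 + 1·2^1 + 1·2^3 + 1·2^5 + 1·2^7 + 1·2^8 + 1·2^11. Digit sequence: (1, 1, 0, 1, 0, 1, 0, 1, 1, 0, 0, 1).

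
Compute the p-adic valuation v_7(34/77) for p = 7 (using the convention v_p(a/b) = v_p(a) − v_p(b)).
v_7(34/77) = -1

Factor powers of 7 from the numerator and denominator of the reduced fraction: 34 = 7^0 · 34 and 77 = 7^1 · 11. Apply v_p(a/b) = v_p(a) − v_p(b): v_7(34/77) = 0 − 1 = -1.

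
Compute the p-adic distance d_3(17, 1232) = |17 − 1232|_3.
d_3(17, 1232) = 1/243

Step 1 — x − y = 17 − 1232 = -1215. Step 2 — v_3(-1215) = 5 (factor: -1215 = −(3^5 · 5); the sign does not affect v_p). Step 3 — |x − y|_3 = 3^{-5} = 1/243.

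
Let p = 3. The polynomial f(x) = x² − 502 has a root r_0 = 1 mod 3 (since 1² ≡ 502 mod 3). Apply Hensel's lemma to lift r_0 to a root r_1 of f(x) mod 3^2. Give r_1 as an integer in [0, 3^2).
r_1 = 4 (mod 9)

Hensel's recurrence: r_{i+1} = r_i − f(r_i)·(f′(r_i))^{-1} mod 3^{i+2}, with f′(x) = 2x. Iterate:
  r_0 = 1 (mod 3)
  r_1 = 4 (mod 9)
Final: r_1 = 4, and one checks f(r_1) ≡ 0 mod 3^2.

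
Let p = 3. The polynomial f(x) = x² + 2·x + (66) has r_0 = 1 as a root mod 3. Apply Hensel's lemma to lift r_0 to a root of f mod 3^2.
r_1 = 4 (mod 9)

Hensel: r_{i+1} = r_i − f(r_i)·(f′(r_i))^{-1} mod 3^{i+2}, f′(x) = 2x + 2. Iterate:
  r_0 = 1 (mod 3)
  r_1 = 4 (mod 9)
Final: r = 4 satisfies f(r) ≡ 0 mod 3^2.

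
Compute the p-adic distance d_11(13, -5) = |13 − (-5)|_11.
d_11(13, -5) = 1

Step 1 — x − y = 13 − (-5) = 18. Step 2 — v_11(18) = 0 (factor: 18 = (11^0 · 18); the sign does not affect v_p). Step 3 — |x − y|_11 = 11^{0} = 1.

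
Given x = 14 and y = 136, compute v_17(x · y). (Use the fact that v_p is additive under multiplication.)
v_17(1904) = 1

v_p(x) = 0 (factor: 14 = 17^0 · 14); v_p(y) = 1 (factor: 136 = 17^1 · 8). Additivity: v_p(xy) = v_p(x) + v_p(y) = 0 + 1 = 1. (Direct check: xy = 1904 = 17^1 · (112).)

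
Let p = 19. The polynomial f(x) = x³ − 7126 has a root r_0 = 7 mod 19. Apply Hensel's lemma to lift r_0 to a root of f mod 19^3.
r_2 = 6448 (mod 6859)

Hensel: r_{i+1} = r_i − f(r_i)/f′(r_i) mod 19^{i+2}, where f′(x) = 3x². Iterate:
  r_0 = 7 (mod 19)
  r_1 = 311 (mod 361)
  r_2 = 6448 (mod 6859)
Final: r = 6448 with f(r) ≡ 0 mod 19^3.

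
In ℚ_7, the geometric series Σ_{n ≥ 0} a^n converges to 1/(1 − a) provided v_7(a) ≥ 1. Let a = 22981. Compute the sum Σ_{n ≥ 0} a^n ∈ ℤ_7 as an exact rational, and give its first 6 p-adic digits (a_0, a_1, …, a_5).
Σ a^n = 1/(1 − a) = -1/22980;  first 6 digits = (1, 0, 0, 4, 2, 1)

v_7(a) = 3 ≥ 1, so the series converges in ℤ_7 to 1/(1 − a) = 1/(1 − 22981) = -1/22980. Expand this rational in ℤ_7: compute digits iteratively via d_i = x_i mod 7, x_{i+1} = (x_i − d_i)/7. The first 6 digits are (1, 0, 0, 4, 2, 1).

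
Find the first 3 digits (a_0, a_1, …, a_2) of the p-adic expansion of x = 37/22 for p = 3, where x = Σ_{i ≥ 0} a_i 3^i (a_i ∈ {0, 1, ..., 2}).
(a_0, …, a_2) = (1, 2, 2)

v_3(37/22) = 0 (numerator and denominator both coprime to 3), so x ∈ ℤ_3^×. Compute digits iteratively via a_i = x_i mod 3, x_{i+1} = (x_i − a_i)/3, with x_0 = x:
  x_0 = 37/22;  a_0 = 1;  x_1 = (x_0 − 1)/3 = 5/22
  x_1 = 5/22;  a_1 = 2;  x_2 = (x_1 − 2)/3 = -13/22
  x_2 = -13/22;  a_2 = 2;  x_3 = (x_2 − 2)/3 = -19/22
Digits: (1, 2, 2).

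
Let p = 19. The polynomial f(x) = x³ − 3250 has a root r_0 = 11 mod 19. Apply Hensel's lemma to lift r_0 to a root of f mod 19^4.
r_3 = 70824 (mod 130321)

Hensel: r_{i+1} = r_i − f(r_i)/f′(r_i) mod 19^{i+2}, where f′(x) = 3x². Iterate:
  r_0 = 11 (mod 19)
  r_1 = 68 (mod 361)
  r_2 = 2234 (mod 6859)
  r_3 = 70824 (mod 130321)
Final: r = 70824 with f(r) ≡ 0 mod 19^4.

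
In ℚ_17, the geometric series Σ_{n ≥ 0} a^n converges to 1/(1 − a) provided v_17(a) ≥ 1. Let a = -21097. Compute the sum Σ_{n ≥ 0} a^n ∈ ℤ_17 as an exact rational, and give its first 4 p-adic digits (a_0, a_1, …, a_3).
Σ a^n = 1/(1 − a) = 1/21098;  first 4 digits = (1, 0, 12, 12)

v_17(a) = 2 ≥ 1, so the series converges in ℤ_17 to 1/(1 − a) = 1/(1 − (-21097)) = 1/21098. Expand this rational in ℤ_17: compute digits iteratively via d_i = x_i mod 17, x_{i+1} = (x_i − d_i)/17. The first 4 digits are (1, 0, 12, 12).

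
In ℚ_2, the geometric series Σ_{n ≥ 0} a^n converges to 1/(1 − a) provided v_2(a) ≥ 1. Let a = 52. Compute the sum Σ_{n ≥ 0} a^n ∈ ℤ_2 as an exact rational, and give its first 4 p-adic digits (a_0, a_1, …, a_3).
Σ a^n = 1/(1 − a) = -1/51;  first 4 digits = (1, 0, 1, 0)

v_2(a) = 2 ≥ 1, so the series converges in ℤ_2 to 1/(1 − a) = 1/(1 − 52) = -1/51. Expand this rational in ℤ_2: compute digits iteratively via d_i = x_i mod 2, x_{i+1} = (x_i − d_i)/2. The first 4 digits are (1, 0, 1, 0).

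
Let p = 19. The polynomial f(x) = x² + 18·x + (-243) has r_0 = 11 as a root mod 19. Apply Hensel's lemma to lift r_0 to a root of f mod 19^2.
r_1 = 334 (mod 361)

Hensel: r_{i+1} = r_i − f(r_i)·(f′(r_i))^{-1} mod 19^{i+2}, f′(x) = 2x + 18. Iterate:
  r_0 = 11 (mod 19)
  r_1 = 334 (mod 361)
Final: r = 334 satisfies f(r) ≡ 0 mod 19^2.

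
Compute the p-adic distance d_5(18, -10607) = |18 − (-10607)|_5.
d_5(18, -10607) = 1/625

Step 1 — x − y = 18 − (-10607) = 10625. Step 2 — v_5(10625) = 4 (factor: 10625 = (5^4 · 17); the sign does not affect v_p). Step 3 — |x − y|_5 = 5^{-4} = 1/625.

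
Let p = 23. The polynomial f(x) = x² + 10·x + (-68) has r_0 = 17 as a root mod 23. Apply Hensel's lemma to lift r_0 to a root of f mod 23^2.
r_1 = 477 (mod 529)

Hensel: r_{i+1} = r_i − f(r_i)·(f′(r_i))^{-1} mod 23^{i+2}, f′(x) = 2x + 10. Iterate:
  r_0 = 17 (mod 23)
  r_1 = 477 (mod 529)
Final: r = 477 satisfies f(r) ≡ 0 mod 23^2.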